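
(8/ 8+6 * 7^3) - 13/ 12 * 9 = 8197/ 4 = 2049.25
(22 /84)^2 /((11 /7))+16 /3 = 1355 /252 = 5.38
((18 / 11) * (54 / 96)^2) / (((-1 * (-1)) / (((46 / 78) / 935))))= 5589 / 17114240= 0.00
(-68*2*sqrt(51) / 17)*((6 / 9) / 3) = -16*sqrt(51) / 9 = -12.70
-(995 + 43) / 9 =-115.33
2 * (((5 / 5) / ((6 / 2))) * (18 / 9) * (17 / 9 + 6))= 284 / 27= 10.52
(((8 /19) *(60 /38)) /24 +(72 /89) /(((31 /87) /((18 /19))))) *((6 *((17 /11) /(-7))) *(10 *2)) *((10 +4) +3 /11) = -694968525840 /843611153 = -823.80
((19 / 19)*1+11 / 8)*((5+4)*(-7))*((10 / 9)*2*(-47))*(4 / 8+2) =156275 / 4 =39068.75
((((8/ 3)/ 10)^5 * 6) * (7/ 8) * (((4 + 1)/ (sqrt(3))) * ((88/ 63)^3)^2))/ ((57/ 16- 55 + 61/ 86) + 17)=-0.00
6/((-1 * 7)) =-6/7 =-0.86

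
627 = 627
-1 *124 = -124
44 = 44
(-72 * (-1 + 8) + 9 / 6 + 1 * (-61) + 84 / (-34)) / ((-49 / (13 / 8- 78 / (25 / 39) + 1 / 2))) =-65731339 / 47600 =-1380.91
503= 503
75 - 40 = 35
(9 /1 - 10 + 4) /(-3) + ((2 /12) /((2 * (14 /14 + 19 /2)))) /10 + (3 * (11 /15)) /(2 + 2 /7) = -37 /1008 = -0.04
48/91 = 0.53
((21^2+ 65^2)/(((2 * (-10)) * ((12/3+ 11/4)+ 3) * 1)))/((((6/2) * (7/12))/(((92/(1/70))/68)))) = -858544/663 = -1294.94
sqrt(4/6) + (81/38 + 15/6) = sqrt(6)/3 + 88/19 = 5.45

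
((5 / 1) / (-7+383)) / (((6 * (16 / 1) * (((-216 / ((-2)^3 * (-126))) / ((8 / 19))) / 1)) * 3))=-35 / 385776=-0.00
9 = 9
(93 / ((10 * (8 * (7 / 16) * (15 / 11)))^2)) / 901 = 3751 / 82779375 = 0.00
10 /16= 5 /8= 0.62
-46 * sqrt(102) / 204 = -2.28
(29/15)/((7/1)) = 29/105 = 0.28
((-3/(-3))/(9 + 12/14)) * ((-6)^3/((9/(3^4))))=-4536/23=-197.22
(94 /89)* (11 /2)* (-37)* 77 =-1472933 /89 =-16549.81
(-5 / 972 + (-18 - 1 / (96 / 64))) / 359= -18149 / 348948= -0.05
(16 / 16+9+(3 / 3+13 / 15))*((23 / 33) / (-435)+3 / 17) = 2.08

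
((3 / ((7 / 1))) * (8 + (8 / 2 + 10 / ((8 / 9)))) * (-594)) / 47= -82863 / 658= -125.93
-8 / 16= -1 / 2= -0.50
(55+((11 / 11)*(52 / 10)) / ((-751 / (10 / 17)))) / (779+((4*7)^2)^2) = 702133 / 7857258645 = 0.00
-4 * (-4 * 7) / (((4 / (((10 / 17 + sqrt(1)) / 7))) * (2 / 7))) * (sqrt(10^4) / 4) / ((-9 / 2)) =-2100 / 17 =-123.53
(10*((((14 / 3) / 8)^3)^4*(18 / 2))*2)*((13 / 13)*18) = 69206436005 / 13759414272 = 5.03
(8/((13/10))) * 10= 800/13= 61.54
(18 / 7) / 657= 2 / 511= 0.00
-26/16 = -13/8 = -1.62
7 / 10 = 0.70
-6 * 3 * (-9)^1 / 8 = 81 / 4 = 20.25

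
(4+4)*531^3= 1197770328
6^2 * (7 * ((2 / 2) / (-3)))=-84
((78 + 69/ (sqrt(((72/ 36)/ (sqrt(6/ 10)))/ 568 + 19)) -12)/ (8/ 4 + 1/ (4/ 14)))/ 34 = 0.44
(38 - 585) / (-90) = 547 / 90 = 6.08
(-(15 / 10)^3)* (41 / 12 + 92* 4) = -40113 / 32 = -1253.53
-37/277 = -0.13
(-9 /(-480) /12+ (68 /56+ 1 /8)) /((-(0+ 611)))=-6007 /2737280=-0.00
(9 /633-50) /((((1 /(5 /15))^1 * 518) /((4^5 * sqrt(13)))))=-5400064 * sqrt(13) /163947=-118.76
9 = 9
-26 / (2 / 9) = -117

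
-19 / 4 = -4.75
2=2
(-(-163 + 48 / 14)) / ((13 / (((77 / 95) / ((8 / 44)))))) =135157 / 2470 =54.72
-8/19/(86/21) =-84/817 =-0.10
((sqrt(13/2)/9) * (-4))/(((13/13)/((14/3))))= -28 * sqrt(26)/27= -5.29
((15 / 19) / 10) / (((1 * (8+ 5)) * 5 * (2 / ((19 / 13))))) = 3 / 3380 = 0.00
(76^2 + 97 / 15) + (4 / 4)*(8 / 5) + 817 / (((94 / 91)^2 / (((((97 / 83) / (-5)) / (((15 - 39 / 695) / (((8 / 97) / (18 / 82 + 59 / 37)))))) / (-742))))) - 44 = 185380891511204143 / 32295943336320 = 5740.07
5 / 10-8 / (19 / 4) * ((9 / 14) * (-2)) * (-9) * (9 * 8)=-373115 / 266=-1402.69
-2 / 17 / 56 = -0.00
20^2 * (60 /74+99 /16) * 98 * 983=9977794050 /37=269670109.46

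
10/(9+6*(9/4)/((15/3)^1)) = 100/117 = 0.85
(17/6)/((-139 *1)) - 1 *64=-53393/834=-64.02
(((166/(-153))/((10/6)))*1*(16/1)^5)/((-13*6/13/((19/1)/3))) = 1653604352/2295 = 720524.77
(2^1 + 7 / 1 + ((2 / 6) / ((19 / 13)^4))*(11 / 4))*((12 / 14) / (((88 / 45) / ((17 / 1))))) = 68.56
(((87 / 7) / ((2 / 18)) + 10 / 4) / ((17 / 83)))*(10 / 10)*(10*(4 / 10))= 265766 / 119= 2233.33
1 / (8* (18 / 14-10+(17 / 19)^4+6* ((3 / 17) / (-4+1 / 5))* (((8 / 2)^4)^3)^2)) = -0.00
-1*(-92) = 92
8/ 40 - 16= -79/ 5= -15.80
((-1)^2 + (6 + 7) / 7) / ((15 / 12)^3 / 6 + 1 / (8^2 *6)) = 1280 / 147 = 8.71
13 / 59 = 0.22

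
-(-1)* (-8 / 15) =-8 / 15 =-0.53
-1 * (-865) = 865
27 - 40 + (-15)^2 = 212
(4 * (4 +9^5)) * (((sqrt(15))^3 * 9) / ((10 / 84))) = 267864408 * sqrt(15) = 1037434391.23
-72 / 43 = -1.67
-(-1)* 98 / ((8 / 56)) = 686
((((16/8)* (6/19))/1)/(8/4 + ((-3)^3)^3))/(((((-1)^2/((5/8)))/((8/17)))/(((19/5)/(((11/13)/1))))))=-156/3680347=-0.00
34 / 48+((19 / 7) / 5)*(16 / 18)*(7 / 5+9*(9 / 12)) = 58477 / 12600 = 4.64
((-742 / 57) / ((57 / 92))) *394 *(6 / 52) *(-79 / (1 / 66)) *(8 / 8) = 23372637904 / 4693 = 4980319.18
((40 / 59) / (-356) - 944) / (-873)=1652318 / 1528041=1.08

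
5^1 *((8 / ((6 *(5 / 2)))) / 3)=8 / 9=0.89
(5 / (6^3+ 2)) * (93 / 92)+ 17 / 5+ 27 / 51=6738229 / 1704760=3.95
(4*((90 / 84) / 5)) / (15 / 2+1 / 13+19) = 156 / 4837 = 0.03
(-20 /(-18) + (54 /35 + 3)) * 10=3562 /63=56.54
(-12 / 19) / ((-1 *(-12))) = -1 / 19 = -0.05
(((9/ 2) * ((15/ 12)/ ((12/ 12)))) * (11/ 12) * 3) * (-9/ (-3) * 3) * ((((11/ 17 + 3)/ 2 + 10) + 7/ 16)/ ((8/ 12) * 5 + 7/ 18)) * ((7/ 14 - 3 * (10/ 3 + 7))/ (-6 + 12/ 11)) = 3323110725/ 1166336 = 2849.19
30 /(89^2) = 0.00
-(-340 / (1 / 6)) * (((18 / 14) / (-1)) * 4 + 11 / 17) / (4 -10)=1528.57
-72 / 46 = -36 / 23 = -1.57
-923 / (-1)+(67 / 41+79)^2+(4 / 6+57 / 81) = 337054570 / 45387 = 7426.24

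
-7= -7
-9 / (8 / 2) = -9 / 4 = -2.25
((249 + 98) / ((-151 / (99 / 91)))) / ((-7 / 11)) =377883 / 96187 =3.93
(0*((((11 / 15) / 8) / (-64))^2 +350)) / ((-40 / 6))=0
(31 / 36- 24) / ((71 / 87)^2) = -700553 / 20164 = -34.74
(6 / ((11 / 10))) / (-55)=-12 / 121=-0.10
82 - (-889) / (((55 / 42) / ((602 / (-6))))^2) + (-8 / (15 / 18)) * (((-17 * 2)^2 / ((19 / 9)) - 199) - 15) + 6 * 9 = 299770693316 / 57475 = 5215671.05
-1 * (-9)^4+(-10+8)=-6563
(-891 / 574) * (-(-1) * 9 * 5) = -40095 / 574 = -69.85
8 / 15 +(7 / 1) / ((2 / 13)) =1381 / 30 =46.03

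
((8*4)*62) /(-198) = -992 /99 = -10.02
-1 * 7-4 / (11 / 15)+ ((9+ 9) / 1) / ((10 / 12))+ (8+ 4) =1163 / 55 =21.15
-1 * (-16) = 16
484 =484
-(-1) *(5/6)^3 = 125/216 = 0.58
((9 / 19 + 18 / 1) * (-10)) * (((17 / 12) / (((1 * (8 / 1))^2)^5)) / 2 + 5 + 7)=-180904022517465 / 81604378624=-2216.84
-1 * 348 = -348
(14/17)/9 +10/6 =269/153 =1.76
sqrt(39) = 6.24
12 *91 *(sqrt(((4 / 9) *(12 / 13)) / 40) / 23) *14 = 392 *sqrt(390) / 115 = 67.32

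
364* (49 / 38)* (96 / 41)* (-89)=-76195392 / 779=-97811.80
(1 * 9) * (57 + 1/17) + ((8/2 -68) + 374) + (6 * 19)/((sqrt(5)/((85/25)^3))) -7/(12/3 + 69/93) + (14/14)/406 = 17021485/20706 + 560082 * sqrt(5)/625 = 2825.87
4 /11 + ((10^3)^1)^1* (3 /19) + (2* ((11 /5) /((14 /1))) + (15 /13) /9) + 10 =48127826 /285285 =168.70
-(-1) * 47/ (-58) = -47/ 58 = -0.81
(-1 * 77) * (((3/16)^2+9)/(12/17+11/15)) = -45415755/93952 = -483.39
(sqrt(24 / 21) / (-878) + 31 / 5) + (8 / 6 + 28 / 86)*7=11489 / 645 - sqrt(14) / 3073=17.81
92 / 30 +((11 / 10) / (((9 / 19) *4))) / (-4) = 4207 / 1440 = 2.92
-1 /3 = -0.33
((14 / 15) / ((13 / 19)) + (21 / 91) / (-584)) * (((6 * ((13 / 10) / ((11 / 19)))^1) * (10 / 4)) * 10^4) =368835125 / 803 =459321.45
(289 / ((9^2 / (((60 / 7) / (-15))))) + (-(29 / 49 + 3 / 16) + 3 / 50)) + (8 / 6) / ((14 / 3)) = -3925219 / 1587600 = -2.47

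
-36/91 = -0.40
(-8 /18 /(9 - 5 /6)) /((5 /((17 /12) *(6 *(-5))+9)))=268 /735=0.36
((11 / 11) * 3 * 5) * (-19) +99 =-186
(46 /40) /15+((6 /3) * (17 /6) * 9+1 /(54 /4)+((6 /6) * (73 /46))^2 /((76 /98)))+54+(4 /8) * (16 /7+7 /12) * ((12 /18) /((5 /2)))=41328823783 /379927800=108.78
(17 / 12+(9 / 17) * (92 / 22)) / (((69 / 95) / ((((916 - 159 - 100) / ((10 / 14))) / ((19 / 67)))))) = 278928839 / 17204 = 16213.02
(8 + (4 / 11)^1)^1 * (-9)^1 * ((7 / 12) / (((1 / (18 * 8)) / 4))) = -278208 / 11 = -25291.64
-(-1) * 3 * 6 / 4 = 9 / 2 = 4.50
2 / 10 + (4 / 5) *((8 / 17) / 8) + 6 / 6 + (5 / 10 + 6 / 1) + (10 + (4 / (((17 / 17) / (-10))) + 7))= -2593 / 170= -15.25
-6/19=-0.32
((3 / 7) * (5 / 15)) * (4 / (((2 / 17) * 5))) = 34 / 35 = 0.97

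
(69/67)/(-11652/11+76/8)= -1518/1547365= -0.00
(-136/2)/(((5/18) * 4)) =-306/5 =-61.20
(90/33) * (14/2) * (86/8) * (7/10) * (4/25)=6321/275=22.99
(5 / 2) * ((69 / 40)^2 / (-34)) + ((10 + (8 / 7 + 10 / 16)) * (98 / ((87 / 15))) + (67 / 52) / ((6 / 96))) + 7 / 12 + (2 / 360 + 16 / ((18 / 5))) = 224.27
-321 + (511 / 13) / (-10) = -42241 / 130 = -324.93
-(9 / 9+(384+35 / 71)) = -385.49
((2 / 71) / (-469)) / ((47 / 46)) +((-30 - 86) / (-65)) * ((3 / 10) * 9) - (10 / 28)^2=66807027369 / 14241982300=4.69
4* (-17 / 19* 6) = -408 / 19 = -21.47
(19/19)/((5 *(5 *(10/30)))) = 3/25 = 0.12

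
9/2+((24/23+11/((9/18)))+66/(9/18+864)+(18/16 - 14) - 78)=-20123749/318136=-63.26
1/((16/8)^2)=1/4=0.25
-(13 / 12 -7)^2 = -5041 / 144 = -35.01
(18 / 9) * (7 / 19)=14 / 19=0.74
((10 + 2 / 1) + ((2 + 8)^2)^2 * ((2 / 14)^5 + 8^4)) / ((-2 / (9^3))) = -250927242598818 / 16807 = -14929924590.87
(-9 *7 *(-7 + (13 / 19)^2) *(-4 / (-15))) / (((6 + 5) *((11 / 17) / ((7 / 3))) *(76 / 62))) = 121781268 / 4149695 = 29.35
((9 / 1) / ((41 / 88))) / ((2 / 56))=22176 / 41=540.88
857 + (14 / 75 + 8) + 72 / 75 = 64961 / 75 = 866.15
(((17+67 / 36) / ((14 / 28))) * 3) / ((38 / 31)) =21049 / 228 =92.32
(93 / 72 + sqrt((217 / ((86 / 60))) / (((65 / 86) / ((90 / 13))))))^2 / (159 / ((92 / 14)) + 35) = 713 *sqrt(6510) / 35399 + 3108536687 / 132533856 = 25.08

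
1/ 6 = 0.17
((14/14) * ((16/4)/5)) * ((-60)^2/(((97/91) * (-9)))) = -29120/97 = -300.21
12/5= 2.40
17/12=1.42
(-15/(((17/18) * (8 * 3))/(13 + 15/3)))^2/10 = 32805/2312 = 14.19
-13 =-13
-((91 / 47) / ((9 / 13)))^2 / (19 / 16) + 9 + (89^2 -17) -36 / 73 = 1962048009911 / 248174523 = 7905.92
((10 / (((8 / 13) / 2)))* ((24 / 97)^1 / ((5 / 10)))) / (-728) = -15 / 679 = -0.02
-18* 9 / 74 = -81 / 37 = -2.19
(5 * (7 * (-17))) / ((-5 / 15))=1785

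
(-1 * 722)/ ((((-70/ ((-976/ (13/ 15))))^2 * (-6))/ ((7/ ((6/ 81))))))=3481784352/ 1183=2943182.04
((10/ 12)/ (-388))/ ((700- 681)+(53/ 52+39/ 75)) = -0.00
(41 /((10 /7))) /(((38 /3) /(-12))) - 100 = -12083 /95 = -127.19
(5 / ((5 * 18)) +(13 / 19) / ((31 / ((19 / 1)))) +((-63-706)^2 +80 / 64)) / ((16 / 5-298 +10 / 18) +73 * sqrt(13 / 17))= -742775982113485 / 352187708048-10839856156425 * sqrt(221) / 352187708048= -2566.59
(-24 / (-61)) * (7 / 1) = 168 / 61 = 2.75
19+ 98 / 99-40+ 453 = 432.99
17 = 17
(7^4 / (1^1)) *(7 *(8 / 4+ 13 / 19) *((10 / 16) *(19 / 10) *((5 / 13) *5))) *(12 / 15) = 4285785 / 52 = 82418.94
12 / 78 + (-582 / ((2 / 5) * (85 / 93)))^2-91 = 9520936288 / 3757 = 2534185.86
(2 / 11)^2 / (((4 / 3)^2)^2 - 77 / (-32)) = 10368 / 1745909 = 0.01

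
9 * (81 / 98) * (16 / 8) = 729 / 49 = 14.88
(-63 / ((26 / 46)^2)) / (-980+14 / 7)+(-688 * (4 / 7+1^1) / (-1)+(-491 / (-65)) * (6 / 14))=2091388349 / 1928290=1084.58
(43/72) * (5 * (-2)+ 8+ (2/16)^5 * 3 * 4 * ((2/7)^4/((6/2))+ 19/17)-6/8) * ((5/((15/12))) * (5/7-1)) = 13177898207/7021830144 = 1.88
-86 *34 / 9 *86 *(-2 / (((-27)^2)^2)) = 502928 / 4782969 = 0.11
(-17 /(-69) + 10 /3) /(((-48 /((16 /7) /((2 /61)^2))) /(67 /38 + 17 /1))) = -1499563 /504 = -2975.32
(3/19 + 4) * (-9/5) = -711/95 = -7.48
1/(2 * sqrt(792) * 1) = sqrt(22)/264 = 0.02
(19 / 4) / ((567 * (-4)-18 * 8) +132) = -1 / 480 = -0.00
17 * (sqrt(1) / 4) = 17 / 4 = 4.25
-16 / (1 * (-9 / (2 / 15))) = 32 / 135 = 0.24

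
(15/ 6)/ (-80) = -1/ 32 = -0.03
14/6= 7/3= 2.33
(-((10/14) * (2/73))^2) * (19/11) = -1900/2872331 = -0.00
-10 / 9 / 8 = -0.14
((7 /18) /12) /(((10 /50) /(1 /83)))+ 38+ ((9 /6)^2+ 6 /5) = 3715753 /89640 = 41.45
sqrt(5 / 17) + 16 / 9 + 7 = sqrt(85) / 17 + 79 / 9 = 9.32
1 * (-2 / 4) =-0.50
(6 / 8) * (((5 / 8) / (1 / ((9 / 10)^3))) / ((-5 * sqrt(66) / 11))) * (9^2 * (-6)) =177147 * sqrt(66) / 32000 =44.97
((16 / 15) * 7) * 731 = 81872 / 15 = 5458.13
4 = 4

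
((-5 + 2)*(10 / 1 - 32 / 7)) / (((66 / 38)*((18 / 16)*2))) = -4.17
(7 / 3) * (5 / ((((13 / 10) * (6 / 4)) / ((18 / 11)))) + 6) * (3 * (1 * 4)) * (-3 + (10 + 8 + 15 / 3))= 816480 / 143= 5709.65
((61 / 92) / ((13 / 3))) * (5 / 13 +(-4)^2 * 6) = 229299 / 15548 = 14.75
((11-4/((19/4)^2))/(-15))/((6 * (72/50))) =-19535/233928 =-0.08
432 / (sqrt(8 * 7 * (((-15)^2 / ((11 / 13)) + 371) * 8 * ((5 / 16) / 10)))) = 216 * sqrt(269731) / 24521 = 4.57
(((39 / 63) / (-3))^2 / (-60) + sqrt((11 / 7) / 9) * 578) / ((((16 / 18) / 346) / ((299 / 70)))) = -8741863 / 7408800 + 44847309 * sqrt(77) / 980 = 401563.66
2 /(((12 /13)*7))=13 /42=0.31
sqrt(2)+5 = 6.41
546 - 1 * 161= 385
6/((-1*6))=-1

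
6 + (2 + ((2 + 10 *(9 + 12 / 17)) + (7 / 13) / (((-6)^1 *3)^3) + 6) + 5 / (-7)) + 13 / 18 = 1020099235 / 9022104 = 113.07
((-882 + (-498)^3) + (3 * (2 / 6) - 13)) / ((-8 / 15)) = 926301645 / 4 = 231575411.25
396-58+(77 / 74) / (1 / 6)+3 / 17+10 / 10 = 217269 / 629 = 345.42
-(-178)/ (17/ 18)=3204/ 17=188.47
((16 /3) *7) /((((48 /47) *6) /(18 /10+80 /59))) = 306299 /15930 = 19.23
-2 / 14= -1 / 7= -0.14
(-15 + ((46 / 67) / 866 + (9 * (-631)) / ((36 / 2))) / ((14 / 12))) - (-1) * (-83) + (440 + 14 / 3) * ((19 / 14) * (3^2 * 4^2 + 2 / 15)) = 86612.61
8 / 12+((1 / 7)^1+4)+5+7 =353 / 21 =16.81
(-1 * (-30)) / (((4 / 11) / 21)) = 3465 / 2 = 1732.50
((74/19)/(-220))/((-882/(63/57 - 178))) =-124357/35024220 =-0.00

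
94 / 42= 47 / 21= 2.24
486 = 486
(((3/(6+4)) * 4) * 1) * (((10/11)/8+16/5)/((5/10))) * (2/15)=1458/1375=1.06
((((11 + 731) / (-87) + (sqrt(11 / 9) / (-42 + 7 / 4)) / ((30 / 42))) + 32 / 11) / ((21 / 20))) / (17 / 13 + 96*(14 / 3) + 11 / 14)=-2796560 / 235183707 - 416*sqrt(11) / 16956819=-0.01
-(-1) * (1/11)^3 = 1/1331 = 0.00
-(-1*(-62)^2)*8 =30752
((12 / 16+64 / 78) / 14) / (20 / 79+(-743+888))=553 / 716040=0.00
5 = 5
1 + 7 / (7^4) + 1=2.00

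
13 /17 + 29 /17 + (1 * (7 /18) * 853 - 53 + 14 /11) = 950779 /3366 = 282.47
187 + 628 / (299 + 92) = 188.61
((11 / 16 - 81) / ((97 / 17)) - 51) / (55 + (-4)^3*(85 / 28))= 54383 / 116400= 0.47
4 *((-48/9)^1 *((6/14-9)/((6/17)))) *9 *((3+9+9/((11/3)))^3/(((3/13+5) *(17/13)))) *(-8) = -2608610883840/158389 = -16469646.78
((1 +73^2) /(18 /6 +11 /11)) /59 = 2665 /118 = 22.58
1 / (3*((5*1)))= 0.07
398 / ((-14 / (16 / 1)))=-3184 / 7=-454.86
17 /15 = 1.13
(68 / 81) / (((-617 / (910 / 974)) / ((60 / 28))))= -22100 / 8112933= -0.00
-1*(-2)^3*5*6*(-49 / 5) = -2352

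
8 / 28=2 / 7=0.29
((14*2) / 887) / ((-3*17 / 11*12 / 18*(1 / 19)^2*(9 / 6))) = -111188 / 45237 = -2.46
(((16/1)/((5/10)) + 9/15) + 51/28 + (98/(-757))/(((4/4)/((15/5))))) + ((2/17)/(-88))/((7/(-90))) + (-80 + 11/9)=-7977797381/178364340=-44.73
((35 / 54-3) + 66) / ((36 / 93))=106547 / 648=164.42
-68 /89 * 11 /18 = -374 /801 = -0.47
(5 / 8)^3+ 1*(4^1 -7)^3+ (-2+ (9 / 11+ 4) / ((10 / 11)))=-60047 / 2560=-23.46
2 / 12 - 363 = -2177 / 6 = -362.83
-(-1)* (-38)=-38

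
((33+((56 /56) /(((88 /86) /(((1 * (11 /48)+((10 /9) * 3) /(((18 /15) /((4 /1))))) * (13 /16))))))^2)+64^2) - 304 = 3906.08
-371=-371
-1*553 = -553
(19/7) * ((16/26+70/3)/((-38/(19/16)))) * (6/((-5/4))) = 8873/910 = 9.75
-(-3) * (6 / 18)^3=1 / 9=0.11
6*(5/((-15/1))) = -2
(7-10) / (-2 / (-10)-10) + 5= 260 / 49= 5.31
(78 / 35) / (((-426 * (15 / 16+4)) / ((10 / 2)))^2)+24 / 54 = 880929628 / 1982035503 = 0.44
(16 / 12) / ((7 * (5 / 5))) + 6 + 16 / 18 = 446 / 63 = 7.08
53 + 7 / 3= 166 / 3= 55.33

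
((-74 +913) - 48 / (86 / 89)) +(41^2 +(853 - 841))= 106740 / 43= 2482.33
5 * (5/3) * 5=41.67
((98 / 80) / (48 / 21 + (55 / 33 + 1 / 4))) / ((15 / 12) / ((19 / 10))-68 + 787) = 19551 / 48267455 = 0.00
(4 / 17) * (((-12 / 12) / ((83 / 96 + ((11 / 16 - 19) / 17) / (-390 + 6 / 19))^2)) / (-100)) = 0.00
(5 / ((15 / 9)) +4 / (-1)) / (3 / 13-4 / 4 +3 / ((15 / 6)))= -65 / 28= -2.32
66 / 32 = 33 / 16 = 2.06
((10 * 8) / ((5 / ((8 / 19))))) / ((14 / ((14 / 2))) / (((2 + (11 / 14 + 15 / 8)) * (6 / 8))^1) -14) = -0.50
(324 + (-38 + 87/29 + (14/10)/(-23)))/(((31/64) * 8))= 265824/3565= 74.56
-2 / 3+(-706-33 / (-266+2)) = -16957 / 24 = -706.54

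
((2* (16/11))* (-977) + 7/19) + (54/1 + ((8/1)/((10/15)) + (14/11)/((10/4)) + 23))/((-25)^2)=-1855965838/653125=-2841.67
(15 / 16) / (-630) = -1 / 672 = -0.00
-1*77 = -77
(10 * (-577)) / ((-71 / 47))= 271190 / 71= 3819.58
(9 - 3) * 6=36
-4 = -4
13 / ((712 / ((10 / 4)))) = 65 / 1424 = 0.05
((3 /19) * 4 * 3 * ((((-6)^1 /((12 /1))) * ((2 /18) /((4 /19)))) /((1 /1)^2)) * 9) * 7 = -63 /2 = -31.50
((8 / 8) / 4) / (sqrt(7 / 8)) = 0.27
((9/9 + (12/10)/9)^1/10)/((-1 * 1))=-17/150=-0.11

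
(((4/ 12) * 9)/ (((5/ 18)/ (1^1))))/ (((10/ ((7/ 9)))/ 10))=42/ 5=8.40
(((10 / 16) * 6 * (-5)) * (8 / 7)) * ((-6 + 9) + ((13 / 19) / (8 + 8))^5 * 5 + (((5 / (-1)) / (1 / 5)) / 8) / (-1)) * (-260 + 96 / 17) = 1289320889469802275 / 38621122527232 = 33383.83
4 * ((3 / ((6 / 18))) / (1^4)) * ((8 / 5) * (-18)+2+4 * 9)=1656 / 5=331.20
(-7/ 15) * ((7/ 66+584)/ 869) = -269857/ 860310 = -0.31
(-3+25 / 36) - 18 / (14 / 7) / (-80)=-1579 / 720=-2.19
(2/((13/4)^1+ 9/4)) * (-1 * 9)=-36/11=-3.27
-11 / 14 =-0.79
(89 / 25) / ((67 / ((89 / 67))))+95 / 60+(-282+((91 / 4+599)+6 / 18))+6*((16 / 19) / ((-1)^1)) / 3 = 2175259772 / 6396825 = 340.05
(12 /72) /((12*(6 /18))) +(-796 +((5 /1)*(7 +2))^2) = 29497 /24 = 1229.04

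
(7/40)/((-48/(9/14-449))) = 6277/3840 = 1.63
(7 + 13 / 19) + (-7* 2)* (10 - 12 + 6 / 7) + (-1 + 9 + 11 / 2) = 37.18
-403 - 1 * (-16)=-387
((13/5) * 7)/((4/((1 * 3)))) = 273/20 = 13.65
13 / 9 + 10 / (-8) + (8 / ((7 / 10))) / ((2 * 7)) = 1783 / 1764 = 1.01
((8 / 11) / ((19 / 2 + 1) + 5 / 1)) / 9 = 16 / 3069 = 0.01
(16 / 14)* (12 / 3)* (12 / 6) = 64 / 7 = 9.14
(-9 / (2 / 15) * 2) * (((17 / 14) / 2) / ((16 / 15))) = -34425 / 448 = -76.84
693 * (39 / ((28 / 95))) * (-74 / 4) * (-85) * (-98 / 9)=-6280549275 / 4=-1570137318.75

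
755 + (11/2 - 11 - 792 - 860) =-1805/2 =-902.50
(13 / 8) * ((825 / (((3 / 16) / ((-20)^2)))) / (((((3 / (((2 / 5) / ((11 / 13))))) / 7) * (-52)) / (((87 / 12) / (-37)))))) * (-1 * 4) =-5278000 / 111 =-47549.55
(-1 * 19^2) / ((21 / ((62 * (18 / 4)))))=-33573 / 7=-4796.14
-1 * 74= -74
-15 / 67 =-0.22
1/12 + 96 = 1153/12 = 96.08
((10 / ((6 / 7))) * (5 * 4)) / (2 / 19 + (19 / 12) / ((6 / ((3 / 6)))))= 638400 / 649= 983.67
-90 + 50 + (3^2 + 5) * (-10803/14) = -10843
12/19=0.63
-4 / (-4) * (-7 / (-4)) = 7 / 4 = 1.75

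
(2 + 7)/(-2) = -9/2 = -4.50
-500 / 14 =-35.71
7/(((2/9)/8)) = 252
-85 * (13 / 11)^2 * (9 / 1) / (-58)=129285 / 7018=18.42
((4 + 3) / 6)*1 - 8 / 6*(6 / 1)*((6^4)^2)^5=-641639737864499235256264606875641 / 6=-106939956310749872542710800000000.00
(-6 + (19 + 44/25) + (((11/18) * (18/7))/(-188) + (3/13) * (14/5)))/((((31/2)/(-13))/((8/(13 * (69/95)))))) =-500508412/45742515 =-10.94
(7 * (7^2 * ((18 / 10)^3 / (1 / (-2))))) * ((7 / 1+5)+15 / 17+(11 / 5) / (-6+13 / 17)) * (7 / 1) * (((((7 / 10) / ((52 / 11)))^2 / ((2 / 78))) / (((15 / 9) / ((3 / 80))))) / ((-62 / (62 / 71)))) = 507998824077591 / 5371150000000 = 94.58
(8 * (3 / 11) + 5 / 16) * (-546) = -1361.90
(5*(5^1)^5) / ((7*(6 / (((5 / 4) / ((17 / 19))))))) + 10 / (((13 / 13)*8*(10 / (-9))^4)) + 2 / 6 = 495889759 / 952000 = 520.89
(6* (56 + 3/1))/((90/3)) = 11.80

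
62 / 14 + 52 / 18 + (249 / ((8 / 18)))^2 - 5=316393439 / 1008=313882.38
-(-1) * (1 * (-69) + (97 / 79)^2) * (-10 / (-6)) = -2106100 / 18723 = -112.49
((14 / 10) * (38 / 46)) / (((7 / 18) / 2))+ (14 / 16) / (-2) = 10139 / 1840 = 5.51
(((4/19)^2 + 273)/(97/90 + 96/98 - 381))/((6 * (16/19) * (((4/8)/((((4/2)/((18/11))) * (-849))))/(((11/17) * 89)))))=73598378711935/4318218008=17043.69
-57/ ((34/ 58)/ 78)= -128934/ 17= -7584.35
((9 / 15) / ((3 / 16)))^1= 16 / 5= 3.20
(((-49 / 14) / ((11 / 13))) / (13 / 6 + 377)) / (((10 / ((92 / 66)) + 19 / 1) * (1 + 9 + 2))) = -23 / 662200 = -0.00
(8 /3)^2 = 64 /9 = 7.11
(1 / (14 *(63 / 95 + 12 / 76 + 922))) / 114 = 5 / 7364112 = 0.00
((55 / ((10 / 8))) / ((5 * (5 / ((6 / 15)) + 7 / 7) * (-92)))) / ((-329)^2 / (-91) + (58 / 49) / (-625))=1751750 / 294077735109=0.00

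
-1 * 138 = -138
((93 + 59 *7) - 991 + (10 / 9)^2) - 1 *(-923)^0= -39266 / 81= -484.77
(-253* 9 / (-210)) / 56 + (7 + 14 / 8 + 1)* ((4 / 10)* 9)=138351 / 3920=35.29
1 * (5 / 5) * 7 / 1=7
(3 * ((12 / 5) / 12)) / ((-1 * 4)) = -3 / 20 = -0.15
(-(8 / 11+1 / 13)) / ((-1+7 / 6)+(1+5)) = -690 / 5291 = -0.13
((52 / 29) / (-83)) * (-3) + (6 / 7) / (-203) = 7146 / 117943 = 0.06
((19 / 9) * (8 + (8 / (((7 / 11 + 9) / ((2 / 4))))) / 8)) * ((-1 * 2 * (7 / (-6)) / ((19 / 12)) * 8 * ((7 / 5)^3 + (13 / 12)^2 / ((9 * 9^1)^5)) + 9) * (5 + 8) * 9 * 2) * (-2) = -22796368418580465761 / 69299839969875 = -328952.68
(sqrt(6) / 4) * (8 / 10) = sqrt(6) / 5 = 0.49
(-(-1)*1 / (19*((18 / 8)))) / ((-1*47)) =-4 / 8037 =-0.00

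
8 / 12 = 2 / 3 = 0.67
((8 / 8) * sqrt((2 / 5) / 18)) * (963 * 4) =1284 * sqrt(5) / 5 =574.22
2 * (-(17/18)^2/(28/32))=-1156/567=-2.04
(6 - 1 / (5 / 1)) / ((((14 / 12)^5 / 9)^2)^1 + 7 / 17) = 2414595806208 / 195432005125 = 12.36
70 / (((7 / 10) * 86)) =50 / 43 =1.16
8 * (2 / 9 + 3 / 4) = 70 / 9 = 7.78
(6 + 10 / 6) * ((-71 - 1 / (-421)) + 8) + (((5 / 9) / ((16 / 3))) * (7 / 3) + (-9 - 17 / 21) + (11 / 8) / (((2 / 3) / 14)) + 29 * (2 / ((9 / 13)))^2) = -846545029 / 3819312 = -221.65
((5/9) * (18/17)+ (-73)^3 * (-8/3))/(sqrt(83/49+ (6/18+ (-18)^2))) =185172197 * sqrt(143778)/1222113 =57452.73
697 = 697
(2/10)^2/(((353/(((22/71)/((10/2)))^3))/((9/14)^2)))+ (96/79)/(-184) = -232154104477326/35152059975746875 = -0.01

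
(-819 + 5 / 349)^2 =81696502276 / 121801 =670737.53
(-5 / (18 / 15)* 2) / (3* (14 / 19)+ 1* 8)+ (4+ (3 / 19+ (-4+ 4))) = 36953 / 11058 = 3.34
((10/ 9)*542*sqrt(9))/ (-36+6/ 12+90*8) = 10840/ 4107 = 2.64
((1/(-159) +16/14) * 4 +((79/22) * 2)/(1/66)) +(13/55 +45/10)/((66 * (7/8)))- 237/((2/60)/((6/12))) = -98643859/32065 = -3076.37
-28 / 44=-0.64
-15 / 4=-3.75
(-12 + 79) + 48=115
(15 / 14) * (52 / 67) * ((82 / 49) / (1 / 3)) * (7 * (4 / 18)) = 21320 / 3283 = 6.49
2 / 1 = 2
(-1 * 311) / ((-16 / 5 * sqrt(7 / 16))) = 1555 * sqrt(7) / 28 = 146.93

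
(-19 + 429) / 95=82 / 19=4.32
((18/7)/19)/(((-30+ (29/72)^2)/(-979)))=91352448/20572307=4.44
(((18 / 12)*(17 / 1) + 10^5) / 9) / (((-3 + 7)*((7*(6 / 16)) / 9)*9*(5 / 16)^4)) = 13110542336 / 118125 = 110988.72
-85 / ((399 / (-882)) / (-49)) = -174930 / 19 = -9206.84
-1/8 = -0.12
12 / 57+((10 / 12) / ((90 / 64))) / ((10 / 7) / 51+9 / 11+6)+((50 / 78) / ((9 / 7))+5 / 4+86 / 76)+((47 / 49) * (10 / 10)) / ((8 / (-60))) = -7429096669 / 1849580460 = -4.02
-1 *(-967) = 967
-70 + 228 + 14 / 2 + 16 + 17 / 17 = 182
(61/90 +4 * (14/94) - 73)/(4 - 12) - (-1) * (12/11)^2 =41584723/4094640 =10.16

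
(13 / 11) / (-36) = -13 / 396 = -0.03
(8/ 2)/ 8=1/ 2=0.50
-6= -6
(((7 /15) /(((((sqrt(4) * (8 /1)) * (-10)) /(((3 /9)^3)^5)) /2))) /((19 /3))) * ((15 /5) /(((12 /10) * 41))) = -7 /1788447768480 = -0.00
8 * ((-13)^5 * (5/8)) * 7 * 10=-129952550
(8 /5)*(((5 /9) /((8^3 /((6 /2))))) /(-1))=-1 /192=-0.01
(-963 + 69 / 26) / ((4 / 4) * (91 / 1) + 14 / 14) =-24969 / 2392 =-10.44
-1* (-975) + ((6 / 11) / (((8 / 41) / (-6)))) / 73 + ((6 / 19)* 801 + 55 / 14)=1231.65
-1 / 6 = -0.17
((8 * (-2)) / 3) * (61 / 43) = -976 / 129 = -7.57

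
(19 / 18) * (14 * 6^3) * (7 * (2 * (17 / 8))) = 94962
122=122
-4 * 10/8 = -5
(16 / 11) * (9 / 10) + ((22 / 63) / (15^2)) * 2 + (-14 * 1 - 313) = -50782871 / 155925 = -325.69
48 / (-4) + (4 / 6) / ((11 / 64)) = -268 / 33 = -8.12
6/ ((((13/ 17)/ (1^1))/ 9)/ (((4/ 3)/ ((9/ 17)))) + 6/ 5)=11560/ 2377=4.86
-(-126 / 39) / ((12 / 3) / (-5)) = -105 / 26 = -4.04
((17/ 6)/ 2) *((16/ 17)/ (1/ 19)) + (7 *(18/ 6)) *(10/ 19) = 36.39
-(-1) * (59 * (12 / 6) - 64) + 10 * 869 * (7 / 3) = 60992 / 3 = 20330.67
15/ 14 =1.07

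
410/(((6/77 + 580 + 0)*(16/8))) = 0.35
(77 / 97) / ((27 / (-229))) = -17633 / 2619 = -6.73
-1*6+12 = 6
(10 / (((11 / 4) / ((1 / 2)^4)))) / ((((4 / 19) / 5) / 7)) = 3325 / 88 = 37.78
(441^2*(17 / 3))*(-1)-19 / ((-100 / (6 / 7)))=-385720593 / 350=-1102058.84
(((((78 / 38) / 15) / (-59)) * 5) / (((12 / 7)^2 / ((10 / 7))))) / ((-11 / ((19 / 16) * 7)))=3185 / 747648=0.00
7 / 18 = 0.39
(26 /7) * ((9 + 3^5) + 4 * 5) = 7072 /7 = 1010.29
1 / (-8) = -1 / 8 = -0.12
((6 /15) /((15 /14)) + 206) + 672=65878 /75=878.37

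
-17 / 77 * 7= -17 / 11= -1.55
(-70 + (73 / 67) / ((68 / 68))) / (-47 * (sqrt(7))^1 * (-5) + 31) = -0.11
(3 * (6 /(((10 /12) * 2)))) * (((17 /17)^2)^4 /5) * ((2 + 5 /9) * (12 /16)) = 207 /50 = 4.14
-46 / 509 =-0.09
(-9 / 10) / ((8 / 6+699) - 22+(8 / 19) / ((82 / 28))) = -21033 / 15856010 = -0.00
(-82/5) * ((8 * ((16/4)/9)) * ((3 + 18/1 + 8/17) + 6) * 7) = -11212.88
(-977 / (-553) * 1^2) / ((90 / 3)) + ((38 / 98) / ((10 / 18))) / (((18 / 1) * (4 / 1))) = 31859 / 464520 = 0.07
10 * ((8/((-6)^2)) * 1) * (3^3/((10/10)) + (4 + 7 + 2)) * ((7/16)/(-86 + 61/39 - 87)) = -2275/10029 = -0.23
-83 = -83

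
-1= -1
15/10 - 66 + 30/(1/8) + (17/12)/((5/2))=2641/15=176.07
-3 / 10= -0.30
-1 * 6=-6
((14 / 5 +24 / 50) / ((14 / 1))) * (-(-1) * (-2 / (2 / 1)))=-41 / 175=-0.23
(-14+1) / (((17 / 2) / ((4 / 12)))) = -26 / 51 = -0.51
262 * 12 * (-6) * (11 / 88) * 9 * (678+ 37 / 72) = -57597687 / 4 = -14399421.75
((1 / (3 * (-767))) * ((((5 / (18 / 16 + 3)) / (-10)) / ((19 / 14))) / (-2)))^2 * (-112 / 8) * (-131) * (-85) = -122217760 / 2081461196529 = -0.00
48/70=24/35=0.69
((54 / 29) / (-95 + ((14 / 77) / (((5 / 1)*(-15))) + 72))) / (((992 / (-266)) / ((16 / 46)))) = 423225 / 56055347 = 0.01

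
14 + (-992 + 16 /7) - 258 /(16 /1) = -991.84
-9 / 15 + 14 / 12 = 17 / 30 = 0.57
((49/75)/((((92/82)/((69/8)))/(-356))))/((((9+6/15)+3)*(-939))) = 178801/1164360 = 0.15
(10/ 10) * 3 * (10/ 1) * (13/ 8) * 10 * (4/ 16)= 975/ 8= 121.88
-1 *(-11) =11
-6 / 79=-0.08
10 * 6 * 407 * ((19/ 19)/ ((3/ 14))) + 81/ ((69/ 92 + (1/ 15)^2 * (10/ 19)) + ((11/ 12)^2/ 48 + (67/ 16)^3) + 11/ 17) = 1523413313720600/ 13367838247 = 113961.08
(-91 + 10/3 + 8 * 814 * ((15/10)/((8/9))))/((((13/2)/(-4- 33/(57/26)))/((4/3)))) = -42604.94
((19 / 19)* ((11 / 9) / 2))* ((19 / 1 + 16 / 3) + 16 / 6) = 33 / 2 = 16.50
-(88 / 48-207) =1231 / 6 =205.17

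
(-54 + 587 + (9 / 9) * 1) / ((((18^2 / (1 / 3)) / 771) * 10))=22873 / 540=42.36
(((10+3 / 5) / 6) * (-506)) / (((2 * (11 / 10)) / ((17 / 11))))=-20723 / 33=-627.97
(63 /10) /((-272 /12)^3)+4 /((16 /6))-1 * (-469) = 1479400859 /3144320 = 470.50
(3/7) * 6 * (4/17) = 72/119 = 0.61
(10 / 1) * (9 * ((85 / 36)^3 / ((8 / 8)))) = 1184.65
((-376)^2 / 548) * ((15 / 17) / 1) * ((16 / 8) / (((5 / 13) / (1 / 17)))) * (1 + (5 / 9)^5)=57134424256 / 779309019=73.31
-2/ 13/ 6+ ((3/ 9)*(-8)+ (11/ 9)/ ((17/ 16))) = -3067/ 1989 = -1.54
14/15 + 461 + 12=7109/15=473.93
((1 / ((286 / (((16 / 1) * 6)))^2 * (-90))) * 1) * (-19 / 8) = 304 / 102245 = 0.00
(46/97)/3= 46/291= 0.16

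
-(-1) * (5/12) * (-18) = -15/2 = -7.50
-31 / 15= -2.07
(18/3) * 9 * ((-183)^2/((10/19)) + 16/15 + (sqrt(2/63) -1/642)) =18 * sqrt(14)/7 + 367655094/107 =3436038.54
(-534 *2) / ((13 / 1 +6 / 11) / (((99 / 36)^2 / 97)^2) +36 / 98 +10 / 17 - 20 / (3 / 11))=-107458541883 / 216938431658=-0.50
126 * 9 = 1134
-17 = -17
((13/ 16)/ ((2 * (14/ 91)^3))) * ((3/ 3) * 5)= 142805/ 256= 557.83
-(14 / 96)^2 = -49 / 2304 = -0.02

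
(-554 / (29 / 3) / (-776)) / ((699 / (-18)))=-2493 / 1310858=-0.00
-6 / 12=-1 / 2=-0.50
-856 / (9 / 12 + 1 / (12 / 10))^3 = -1479168 / 6859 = -215.65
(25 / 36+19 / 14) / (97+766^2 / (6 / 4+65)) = 9823 / 42710868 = 0.00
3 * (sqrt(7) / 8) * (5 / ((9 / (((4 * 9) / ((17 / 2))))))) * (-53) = -795 * sqrt(7) / 17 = -123.73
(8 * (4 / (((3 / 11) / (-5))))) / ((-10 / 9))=528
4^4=256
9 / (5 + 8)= 9 / 13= 0.69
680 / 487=1.40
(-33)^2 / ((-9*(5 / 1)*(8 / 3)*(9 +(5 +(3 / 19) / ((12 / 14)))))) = -0.64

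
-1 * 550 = -550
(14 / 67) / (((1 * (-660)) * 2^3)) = -7 / 176880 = -0.00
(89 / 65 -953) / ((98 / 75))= -463920 / 637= -728.29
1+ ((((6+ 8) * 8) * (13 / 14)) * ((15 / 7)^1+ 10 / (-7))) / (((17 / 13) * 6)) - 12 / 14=3431 / 357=9.61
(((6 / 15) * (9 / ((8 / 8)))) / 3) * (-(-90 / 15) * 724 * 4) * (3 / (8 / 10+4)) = 13032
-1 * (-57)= 57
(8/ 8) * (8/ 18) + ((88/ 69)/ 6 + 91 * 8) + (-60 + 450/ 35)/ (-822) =144659273/ 198513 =728.71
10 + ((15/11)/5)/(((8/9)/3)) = 961/88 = 10.92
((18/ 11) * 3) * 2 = 108/ 11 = 9.82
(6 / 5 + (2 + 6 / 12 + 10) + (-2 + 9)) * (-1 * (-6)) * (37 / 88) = 22977 / 440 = 52.22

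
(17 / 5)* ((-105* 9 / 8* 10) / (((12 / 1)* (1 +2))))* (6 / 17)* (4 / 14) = -45 / 4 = -11.25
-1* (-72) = 72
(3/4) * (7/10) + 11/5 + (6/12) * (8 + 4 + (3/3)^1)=369/40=9.22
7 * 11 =77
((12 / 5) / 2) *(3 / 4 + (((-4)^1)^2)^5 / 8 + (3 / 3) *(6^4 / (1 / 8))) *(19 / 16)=32248491 / 160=201553.07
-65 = -65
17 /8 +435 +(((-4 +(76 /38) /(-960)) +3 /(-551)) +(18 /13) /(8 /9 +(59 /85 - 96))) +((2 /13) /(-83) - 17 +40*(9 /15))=9071480944032839 /20612272867680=440.10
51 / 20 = 2.55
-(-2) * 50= 100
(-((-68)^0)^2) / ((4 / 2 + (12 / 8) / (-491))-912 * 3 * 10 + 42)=982 / 26824315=0.00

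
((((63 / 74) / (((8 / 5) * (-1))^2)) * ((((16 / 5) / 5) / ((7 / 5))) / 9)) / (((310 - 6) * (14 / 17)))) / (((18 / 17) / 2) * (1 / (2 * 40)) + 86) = 7225 / 9209671184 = 0.00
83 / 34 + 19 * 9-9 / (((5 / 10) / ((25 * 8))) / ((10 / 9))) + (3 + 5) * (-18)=-134999 / 34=-3970.56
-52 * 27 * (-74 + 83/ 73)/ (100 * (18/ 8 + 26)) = 7467876/ 206225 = 36.21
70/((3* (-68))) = -35/102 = -0.34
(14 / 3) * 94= 438.67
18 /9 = 2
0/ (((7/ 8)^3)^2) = 0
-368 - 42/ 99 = -12158/ 33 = -368.42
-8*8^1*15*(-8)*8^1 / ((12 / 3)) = 15360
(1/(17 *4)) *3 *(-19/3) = -19/68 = -0.28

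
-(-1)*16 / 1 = 16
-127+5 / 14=-1773 / 14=-126.64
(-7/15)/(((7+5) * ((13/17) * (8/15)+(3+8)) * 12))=-119/418896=-0.00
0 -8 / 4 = -2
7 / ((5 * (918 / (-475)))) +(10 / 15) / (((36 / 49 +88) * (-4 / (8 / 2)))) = -365176 / 498933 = -0.73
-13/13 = -1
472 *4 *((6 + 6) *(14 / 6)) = 52864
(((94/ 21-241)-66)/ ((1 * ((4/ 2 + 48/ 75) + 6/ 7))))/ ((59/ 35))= -5558875/ 108324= -51.32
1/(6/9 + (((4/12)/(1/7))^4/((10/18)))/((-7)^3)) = 1.96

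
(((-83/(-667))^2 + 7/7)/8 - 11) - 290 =-535420467/1779556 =-300.87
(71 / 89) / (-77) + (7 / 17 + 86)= 10065850 / 116501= 86.40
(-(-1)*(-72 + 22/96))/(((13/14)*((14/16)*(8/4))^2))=-25.24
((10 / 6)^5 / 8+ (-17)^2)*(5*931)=2629800355 / 1944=1352777.96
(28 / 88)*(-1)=-7 / 22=-0.32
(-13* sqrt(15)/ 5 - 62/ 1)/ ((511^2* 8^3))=-31/ 66846976 - 13* sqrt(15)/ 668469760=-0.00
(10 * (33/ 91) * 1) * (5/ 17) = 1650/ 1547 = 1.07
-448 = -448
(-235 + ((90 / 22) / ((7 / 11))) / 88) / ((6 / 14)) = -144715 / 264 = -548.16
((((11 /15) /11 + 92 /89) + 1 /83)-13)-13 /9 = -4431764 /332415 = -13.33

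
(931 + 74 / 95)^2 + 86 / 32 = 125370201851 / 144400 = 868214.69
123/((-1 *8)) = -123/8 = -15.38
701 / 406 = 1.73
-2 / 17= -0.12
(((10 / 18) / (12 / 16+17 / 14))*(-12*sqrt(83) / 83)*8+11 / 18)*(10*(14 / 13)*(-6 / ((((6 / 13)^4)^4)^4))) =-5806199109680231787100308289467147379876558677044967555537886236866603845 / 47505214997229958279621715210108914957422346371072+3694853978887420228154741638751821059921446430846797535342291241642384265*sqrt(83) / 56474298557904885298560710920350832494956513329152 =473831474578081066441658.10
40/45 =8/9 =0.89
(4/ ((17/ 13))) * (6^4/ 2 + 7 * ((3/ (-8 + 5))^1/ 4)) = 1976.76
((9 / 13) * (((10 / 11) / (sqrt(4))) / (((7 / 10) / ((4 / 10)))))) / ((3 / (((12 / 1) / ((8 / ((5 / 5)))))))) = 90 / 1001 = 0.09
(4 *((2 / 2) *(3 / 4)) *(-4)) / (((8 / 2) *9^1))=-1 / 3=-0.33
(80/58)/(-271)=-40/7859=-0.01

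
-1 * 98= -98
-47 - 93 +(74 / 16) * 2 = -523 / 4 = -130.75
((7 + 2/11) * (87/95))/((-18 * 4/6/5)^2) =11455/10032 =1.14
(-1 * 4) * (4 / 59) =-16 / 59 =-0.27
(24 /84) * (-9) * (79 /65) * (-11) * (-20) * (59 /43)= -3691512 /3913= -943.40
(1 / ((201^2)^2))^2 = 0.00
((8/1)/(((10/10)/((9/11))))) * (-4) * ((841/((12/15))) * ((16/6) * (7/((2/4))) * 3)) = -33909120/11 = -3082647.27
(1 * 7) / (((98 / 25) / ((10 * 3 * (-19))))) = -7125 / 7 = -1017.86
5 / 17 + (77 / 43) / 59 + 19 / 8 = 931403 / 345032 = 2.70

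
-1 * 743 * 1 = -743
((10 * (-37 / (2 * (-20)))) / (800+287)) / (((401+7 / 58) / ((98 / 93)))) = 52577 / 2351882115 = 0.00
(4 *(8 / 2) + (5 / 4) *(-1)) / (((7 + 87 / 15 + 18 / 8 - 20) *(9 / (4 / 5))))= -236 / 891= -0.26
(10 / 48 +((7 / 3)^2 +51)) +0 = 4079 / 72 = 56.65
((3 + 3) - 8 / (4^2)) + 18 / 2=29 / 2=14.50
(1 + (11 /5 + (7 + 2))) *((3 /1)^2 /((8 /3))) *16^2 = 52704 /5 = 10540.80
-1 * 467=-467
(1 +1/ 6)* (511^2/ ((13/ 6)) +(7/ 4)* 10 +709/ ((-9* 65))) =140622.62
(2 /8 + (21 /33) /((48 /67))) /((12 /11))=601 /576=1.04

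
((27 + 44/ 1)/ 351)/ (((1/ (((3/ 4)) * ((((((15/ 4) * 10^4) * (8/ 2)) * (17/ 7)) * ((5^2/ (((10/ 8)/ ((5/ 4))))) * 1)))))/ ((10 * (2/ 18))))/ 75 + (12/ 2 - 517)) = -94296875000/ 238213828124181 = -0.00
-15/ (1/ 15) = -225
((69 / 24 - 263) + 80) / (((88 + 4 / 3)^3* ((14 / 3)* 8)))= -116721 / 17246953472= -0.00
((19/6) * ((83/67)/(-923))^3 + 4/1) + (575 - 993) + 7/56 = -2349145662120162305/5675978645911704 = -413.88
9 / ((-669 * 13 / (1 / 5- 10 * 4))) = 597 / 14495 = 0.04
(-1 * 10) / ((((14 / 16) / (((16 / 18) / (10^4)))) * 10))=-4 / 39375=-0.00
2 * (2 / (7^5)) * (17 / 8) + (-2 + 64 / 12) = 3.33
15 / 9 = 1.67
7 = 7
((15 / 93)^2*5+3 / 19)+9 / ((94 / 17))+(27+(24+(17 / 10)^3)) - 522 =-398339339551 / 858173000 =-464.17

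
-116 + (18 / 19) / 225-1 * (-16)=-47498 / 475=-100.00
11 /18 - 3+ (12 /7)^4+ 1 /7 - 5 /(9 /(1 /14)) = 15248 /2401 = 6.35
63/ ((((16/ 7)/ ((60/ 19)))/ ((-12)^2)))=238140/ 19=12533.68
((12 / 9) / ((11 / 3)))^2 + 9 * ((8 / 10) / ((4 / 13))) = 14237 / 605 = 23.53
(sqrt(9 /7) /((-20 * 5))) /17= -3 * sqrt(7) /11900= -0.00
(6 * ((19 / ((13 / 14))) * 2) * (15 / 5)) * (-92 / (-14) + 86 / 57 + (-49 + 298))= 2461800 / 13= 189369.23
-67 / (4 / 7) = -469 / 4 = -117.25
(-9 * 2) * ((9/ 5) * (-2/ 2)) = 162/ 5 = 32.40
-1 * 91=-91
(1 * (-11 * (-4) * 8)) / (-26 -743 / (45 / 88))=-7920 / 33277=-0.24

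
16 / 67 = 0.24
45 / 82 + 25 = 2095 / 82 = 25.55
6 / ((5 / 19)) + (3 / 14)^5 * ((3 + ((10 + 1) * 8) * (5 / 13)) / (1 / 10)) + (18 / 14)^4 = 449201589 / 17479280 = 25.70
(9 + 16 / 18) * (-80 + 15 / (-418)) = -2977495 / 3762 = -791.47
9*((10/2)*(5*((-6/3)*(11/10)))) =-495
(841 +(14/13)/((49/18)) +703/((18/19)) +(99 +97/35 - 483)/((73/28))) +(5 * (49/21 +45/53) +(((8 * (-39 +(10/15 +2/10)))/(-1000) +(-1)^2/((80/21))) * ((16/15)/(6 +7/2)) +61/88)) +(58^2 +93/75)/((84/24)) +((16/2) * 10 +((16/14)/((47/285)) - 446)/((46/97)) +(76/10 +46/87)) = 818851314151453732517/519030187951275000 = 1577.66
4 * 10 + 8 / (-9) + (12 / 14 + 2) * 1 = 2644 / 63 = 41.97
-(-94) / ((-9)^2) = 94 / 81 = 1.16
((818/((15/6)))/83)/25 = 1636/10375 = 0.16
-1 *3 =-3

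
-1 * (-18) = 18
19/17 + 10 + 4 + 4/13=3409/221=15.43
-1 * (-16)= 16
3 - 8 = -5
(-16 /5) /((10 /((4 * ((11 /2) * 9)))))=-1584 /25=-63.36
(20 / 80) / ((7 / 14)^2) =1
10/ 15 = 2/ 3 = 0.67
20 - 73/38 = 687/38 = 18.08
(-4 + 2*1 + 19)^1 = 17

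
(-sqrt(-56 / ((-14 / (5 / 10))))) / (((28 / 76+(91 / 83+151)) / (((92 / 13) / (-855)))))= 7636 * sqrt(2) / 140655645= 0.00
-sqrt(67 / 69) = -0.99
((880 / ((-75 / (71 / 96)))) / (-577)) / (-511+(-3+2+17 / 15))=-781 / 26529306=-0.00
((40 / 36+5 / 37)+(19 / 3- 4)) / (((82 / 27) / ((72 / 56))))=16092 / 10619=1.52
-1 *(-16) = 16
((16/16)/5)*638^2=407044/5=81408.80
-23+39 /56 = -22.30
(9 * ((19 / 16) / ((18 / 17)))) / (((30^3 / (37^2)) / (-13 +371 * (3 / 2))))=480657269 / 1728000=278.16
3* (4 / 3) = 4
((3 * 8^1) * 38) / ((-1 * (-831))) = 304 / 277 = 1.10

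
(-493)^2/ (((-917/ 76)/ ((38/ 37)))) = -701925512/ 33929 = -20688.07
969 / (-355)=-969 / 355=-2.73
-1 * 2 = -2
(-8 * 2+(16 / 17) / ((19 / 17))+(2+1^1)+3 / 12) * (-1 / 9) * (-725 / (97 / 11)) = -7217375 / 66348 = -108.78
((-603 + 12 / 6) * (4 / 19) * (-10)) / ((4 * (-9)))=-6010 / 171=-35.15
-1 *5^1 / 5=-1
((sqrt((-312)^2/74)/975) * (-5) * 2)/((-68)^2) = -sqrt(74)/106930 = -0.00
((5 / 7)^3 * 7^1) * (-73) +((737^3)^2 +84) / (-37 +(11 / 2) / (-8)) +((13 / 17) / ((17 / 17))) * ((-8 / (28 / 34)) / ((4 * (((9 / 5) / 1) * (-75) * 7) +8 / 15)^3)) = -5723034103438559845306062808534489 / 1345918417997603184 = -4252140417212680.90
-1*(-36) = 36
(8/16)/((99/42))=7/33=0.21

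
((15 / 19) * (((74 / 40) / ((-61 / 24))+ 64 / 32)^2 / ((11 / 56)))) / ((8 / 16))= 50582784 / 3888445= 13.01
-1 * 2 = -2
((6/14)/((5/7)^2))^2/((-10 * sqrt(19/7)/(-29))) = 12789 * sqrt(133)/118750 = 1.24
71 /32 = 2.22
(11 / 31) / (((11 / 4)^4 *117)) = 256 / 4827537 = 0.00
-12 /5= -2.40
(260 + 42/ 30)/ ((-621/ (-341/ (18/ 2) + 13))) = 292768/ 27945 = 10.48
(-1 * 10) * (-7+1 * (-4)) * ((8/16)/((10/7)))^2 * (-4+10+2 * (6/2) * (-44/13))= -192.80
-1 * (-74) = 74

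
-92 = -92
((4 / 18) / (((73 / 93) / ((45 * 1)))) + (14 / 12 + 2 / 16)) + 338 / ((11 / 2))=1454765 / 19272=75.49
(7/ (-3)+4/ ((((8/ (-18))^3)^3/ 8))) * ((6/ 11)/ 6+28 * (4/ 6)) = -887137.17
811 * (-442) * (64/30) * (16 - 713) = 7995136448/15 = 533009096.53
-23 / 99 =-0.23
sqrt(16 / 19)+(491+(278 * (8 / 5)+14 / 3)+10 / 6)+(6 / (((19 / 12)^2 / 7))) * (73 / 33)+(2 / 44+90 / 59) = 4 * sqrt(19) / 19+6893472841 / 7028670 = 981.68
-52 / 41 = -1.27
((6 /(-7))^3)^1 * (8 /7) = -1728 /2401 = -0.72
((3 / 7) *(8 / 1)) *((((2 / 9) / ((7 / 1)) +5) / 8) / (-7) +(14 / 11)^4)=130890451 / 15065589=8.69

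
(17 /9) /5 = 17 /45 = 0.38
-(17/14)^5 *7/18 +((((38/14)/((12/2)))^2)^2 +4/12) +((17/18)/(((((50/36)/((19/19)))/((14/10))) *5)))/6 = -4820951909/7779240000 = -0.62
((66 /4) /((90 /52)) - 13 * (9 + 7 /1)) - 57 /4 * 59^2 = -2988163 /60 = -49802.72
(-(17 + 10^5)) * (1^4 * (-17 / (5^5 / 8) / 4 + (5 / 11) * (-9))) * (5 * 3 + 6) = 296148236643 / 34375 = 8615221.43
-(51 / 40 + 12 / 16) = -81 / 40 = -2.02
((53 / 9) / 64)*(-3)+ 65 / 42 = 1709 / 1344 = 1.27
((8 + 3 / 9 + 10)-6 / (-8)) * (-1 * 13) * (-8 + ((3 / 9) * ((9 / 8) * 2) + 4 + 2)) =14885 / 48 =310.10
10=10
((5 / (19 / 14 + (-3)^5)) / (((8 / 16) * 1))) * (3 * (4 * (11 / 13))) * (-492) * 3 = 27276480 / 43979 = 620.22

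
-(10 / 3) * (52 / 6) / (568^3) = -65 / 412313472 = -0.00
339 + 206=545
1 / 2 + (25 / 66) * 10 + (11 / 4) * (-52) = -9155 / 66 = -138.71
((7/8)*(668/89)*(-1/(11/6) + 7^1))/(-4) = -82999/7832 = -10.60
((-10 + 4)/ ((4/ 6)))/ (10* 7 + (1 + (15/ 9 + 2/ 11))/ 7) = -2079/ 16264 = -0.13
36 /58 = 18 /29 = 0.62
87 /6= 29 /2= 14.50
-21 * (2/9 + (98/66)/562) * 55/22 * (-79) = 34592915/37092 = 932.62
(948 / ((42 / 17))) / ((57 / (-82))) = -220252 / 399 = -552.01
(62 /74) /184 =31 /6808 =0.00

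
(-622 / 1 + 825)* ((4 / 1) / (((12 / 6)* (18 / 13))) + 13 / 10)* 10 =50141 / 9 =5571.22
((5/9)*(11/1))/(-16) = -55/144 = -0.38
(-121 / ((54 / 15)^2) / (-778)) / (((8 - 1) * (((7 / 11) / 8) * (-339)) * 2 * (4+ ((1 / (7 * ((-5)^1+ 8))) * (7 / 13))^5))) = -12354774575 / 1554666169561442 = -0.00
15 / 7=2.14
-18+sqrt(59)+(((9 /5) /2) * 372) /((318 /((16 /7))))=-28926 /1855+sqrt(59)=-7.91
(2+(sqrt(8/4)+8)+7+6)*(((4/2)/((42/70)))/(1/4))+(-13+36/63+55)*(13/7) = 40*sqrt(2)/3+56702/147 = 404.58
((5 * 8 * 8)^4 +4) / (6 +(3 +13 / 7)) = 18350080007 / 19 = 965793684.58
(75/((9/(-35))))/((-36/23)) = 20125/108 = 186.34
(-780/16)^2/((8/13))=494325/128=3861.91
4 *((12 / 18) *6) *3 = 48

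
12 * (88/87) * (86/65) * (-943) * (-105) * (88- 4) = 50356018944/377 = 133570342.03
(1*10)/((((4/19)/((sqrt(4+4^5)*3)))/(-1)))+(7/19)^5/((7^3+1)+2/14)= 117649/5964922491 - 285*sqrt(257)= -4568.90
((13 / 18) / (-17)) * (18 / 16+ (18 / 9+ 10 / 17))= -6565 / 41616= -0.16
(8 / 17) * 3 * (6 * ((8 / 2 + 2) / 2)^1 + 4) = 528 / 17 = 31.06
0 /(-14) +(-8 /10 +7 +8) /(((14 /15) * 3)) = 71 /14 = 5.07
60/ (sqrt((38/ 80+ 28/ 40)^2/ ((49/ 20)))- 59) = -13876800/ 13643311- 78960*sqrt(5)/ 13643311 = -1.03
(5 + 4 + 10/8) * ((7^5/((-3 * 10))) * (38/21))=-1870379/180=-10390.99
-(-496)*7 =3472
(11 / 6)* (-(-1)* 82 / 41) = 11 / 3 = 3.67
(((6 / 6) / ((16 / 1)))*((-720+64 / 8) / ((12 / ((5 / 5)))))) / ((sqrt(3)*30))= -89*sqrt(3) / 2160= -0.07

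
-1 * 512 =-512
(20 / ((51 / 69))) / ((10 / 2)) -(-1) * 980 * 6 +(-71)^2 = 185749 / 17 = 10926.41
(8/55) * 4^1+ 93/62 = 229/110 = 2.08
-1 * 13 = -13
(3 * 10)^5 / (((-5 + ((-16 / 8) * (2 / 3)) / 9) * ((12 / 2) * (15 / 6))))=-43740000 / 139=-314676.26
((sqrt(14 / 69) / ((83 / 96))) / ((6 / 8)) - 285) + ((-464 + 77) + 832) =128*sqrt(966) / 5727 + 160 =160.69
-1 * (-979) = 979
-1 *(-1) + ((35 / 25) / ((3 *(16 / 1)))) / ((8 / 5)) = 391 / 384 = 1.02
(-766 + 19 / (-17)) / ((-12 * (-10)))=-4347 / 680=-6.39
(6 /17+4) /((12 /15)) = 185 /34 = 5.44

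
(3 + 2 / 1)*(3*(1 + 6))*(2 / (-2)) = -105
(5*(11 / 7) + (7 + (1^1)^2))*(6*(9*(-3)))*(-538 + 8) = 9530460 / 7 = 1361494.29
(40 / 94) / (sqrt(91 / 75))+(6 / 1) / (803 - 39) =0.39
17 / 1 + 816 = 833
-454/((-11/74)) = 3054.18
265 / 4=66.25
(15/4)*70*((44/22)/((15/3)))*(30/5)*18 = 11340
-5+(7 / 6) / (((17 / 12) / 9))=41 / 17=2.41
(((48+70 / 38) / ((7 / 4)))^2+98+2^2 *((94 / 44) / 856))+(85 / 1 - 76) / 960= 6057428964739 / 6662384960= 909.20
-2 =-2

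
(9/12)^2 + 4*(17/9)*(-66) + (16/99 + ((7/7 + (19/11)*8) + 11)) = -747845/1584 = -472.12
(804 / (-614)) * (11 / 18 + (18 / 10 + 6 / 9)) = -18559 / 4605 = -4.03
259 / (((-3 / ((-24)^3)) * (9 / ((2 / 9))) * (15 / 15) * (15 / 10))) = 530432 / 27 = 19645.63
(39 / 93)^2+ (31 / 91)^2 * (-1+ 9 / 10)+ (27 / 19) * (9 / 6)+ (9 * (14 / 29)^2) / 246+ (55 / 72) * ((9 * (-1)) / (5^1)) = 193813095881779 / 208544920907960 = 0.93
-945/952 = -135/136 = -0.99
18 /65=0.28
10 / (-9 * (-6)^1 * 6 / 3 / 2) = 5 / 27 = 0.19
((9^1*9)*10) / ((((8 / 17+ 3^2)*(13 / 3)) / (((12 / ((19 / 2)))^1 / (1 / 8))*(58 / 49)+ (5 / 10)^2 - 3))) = 708528465 / 3897166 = 181.81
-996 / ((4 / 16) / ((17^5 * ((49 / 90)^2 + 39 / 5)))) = -30914393116444 / 675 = -45799100913.25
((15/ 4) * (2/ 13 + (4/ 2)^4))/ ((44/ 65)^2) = 511875/ 3872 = 132.20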